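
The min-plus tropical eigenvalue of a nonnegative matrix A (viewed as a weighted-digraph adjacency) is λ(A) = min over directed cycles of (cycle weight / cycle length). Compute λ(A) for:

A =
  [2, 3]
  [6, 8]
λ(A) = 2

Enumerate directed cycles and compute their means (weight / length). Sample:
  cycle 0 → 0: weight = 2, length = 1, mean = 2/1 ≈ 2.000
  cycle 1 → 1: weight = 8, length = 1, mean = 8/1 ≈ 8.000
  cycle 0 → 1 → 0: weight = 9, length = 2, mean = 9/2 ≈ 4.500
  cycle 1 → 0 → 1: weight = 9, length = 2, mean = 9/2 ≈ 4.500
Minimum mean = 2.000, attained e.g. along the cycle 0 → 0 with weight 2 and length 1. So λ(A) = 2/1 = 2.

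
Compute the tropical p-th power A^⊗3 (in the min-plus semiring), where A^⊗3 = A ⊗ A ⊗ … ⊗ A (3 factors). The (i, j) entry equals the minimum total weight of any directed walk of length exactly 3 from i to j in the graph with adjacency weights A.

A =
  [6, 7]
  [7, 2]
A^⊗3 =
  [16, 11]
  [11, 6]

Each entry (A^⊗3)_ij equals the minimum over all length-3 walks i = v_0 → v_1 → … → v_3 = j of Σ_t A[v_t][v_{t+1}]. For example, for (i, j) = (0, 1) we minimise over 4 possible intermediate vertex sequences; the minimum is 11, attained along the walk 0 → 1 → 1 → 1.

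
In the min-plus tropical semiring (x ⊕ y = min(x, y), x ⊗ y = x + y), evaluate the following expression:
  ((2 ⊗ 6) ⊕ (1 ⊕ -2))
((2 ⊗ 6) ⊕ (1 ⊕ -2)) = -2

Expand innermost to outermost. Recall ⊕ takes the minimum of its arguments and ⊗ takes their sum. Working out the expression ((2 ⊗ 6) ⊕ (1 ⊕ -2)) gives -2.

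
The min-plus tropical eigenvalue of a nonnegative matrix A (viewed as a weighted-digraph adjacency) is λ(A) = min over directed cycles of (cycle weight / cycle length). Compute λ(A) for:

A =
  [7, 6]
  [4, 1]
λ(A) = 1

Enumerate directed cycles and compute their means (weight / length). Sample:
  cycle 0 → 0: weight = 7, length = 1, mean = 7/1 ≈ 7.000
  cycle 1 → 1: weight = 1, length = 1, mean = 1/1 ≈ 1.000
  cycle 0 → 1 → 0: weight = 10, length = 2, mean = 10/2 ≈ 5.000
  cycle 1 → 0 → 1: weight = 10, length = 2, mean = 10/2 ≈ 5.000
Minimum mean = 1.000, attained e.g. along the cycle 1 → 1 with weight 1 and length 1. So λ(A) = 1/1 = 1.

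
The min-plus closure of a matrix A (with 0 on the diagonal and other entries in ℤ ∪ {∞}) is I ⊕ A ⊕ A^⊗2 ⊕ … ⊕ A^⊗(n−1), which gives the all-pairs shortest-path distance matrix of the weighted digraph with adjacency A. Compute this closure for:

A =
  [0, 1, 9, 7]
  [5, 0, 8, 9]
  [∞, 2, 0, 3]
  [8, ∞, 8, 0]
Closure =
  [0, 1, 9, 7]
  [5, 0, 8, 9]
  [7, 2, 0, 3]
  [8, 9, 8, 0]

This is the Floyd-Warshall all-pairs shortest-path computation. For each intermediate vertex k = 0, 1, …, 3, update dist[i][j] ← min(dist[i][j], dist[i][k] + dist[k][j]). The final matrix gives, for each (i, j), the minimum total weight of any directed path from i to j (possibly empty when i = j).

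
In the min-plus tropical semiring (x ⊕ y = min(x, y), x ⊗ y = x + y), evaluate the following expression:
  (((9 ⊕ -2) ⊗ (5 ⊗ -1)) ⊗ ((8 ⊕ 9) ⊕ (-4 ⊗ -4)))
(((9 ⊕ -2) ⊗ (5 ⊗ -1)) ⊗ ((8 ⊕ 9) ⊕ (-4 ⊗ -4))) = -6

Expand innermost to outermost. Recall ⊕ takes the minimum of its arguments and ⊗ takes their sum. Working out the expression (((9 ⊕ -2) ⊗ (5 ⊗ -1)) ⊗ ((8 ⊕ 9) ⊕ (-4 ⊗ -4))) gives -6.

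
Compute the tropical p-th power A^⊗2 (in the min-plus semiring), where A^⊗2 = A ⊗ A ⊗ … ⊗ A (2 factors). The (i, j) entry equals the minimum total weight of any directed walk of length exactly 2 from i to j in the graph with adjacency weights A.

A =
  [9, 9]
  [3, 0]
A^⊗2 =
  [12, 9]
  [3, 0]

Each entry (A^⊗2)_ij equals the minimum over all length-2 walks i = v_0 → v_1 → … → v_2 = j of Σ_t A[v_t][v_{t+1}]. For example, for (i, j) = (0, 1) we minimise over 2 possible intermediate vertex sequences; the minimum is 9, attained along the walk 0 → 1 → 1.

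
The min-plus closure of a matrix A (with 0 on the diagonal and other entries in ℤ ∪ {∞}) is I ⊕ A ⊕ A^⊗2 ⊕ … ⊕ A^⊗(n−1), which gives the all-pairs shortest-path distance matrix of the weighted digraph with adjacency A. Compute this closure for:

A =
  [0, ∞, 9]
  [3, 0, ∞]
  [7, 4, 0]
Closure =
  [0, 13, 9]
  [3, 0, 12]
  [7, 4, 0]

This is the Floyd-Warshall all-pairs shortest-path computation. For each intermediate vertex k = 0, 1, …, 2, update dist[i][j] ← min(dist[i][j], dist[i][k] + dist[k][j]). The final matrix gives, for each (i, j), the minimum total weight of any directed path from i to j (possibly empty when i = j).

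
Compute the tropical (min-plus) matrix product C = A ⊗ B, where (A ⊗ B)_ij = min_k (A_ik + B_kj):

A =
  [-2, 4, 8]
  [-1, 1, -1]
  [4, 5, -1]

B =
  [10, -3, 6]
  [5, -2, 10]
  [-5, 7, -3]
A ⊗ B =
  [3, -5, 4]
  [-6, -4, -4]
  [-6, 1, -4]

Apply the min-plus product entry-by-entry:
  C[0][0] = min over k of (A[0][0] + B[0][0] = -2 + 10 = 8, A[0][1] + B[1][0] = 4 + 5 = 9, A[0][2] + B[2][0] = 8 + -5 = 3) = 3 (attained at k = 2)
  C[0][1] = min over k of (A[0][0] + B[0][1] = -2 + -3 = -5, A[0][1] + B[1][1] = 4 + -2 = 2, A[0][2] + B[2][1] = 8 + 7 = 15) = -5 (attained at k = 0)
  C[0][2] = min over k of (A[0][0] + B[0][2] = -2 + 6 = 4, A[0][1] + B[1][2] = 4 + 10 = 14, A[0][2] + B[2][2] = 8 + -3 = 5) = 4 (attained at k = 0)
  C[1][0] = min over k of (A[1][0] + B[0][0] = -1 + 10 = 9, A[1][1] + B[1][0] = 1 + 5 = 6, A[1][2] + B[2][0] = -1 + -5 = -6) = -6 (attained at k = 2)
  C[1][1] = min over k of (A[1][0] + B[0][1] = -1 + -3 = -4, A[1][1] + B[1][1] = 1 + -2 = -1, A[1][2] + B[2][1] = -1 + 7 = 6) = -4 (attained at k = 0)
  C[1][2] = min over k of (A[1][0] + B[0][2] = -1 + 6 = 5, A[1][1] + B[1][2] = 1 + 10 = 11, A[1][2] + B[2][2] = -1 + -3 = -4) = -4 (attained at k = 2)
  C[2][0] = min over k of (A[2][0] + B[0][0] = 4 + 10 = 14, A[2][1] + B[1][0] = 5 + 5 = 10, A[2][2] + B[2][0] = -1 + -5 = -6) = -6 (attained at k = 2)
  C[2][1] = min over k of (A[2][0] + B[0][1] = 4 + -3 = 1, A[2][1] + B[1][1] = 5 + -2 = 3, A[2][2] + B[2][1] = -1 + 7 = 6) = 1 (attained at k = 0)
  C[2][2] = min over k of (A[2][0] + B[0][2] = 4 + 6 = 10, A[2][1] + B[1][2] = 5 + 10 = 15, A[2][2] + B[2][2] = -1 + -3 = -4) = -4 (attained at k = 2)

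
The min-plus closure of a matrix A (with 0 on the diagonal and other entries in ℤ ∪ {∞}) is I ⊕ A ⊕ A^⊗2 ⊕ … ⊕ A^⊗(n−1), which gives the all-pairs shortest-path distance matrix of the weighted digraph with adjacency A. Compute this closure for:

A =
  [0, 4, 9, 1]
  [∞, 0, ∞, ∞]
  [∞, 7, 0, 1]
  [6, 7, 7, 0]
Closure =
  [0, 4, 8, 1]
  [∞, 0, ∞, ∞]
  [7, 7, 0, 1]
  [6, 7, 7, 0]

This is the Floyd-Warshall all-pairs shortest-path computation. For each intermediate vertex k = 0, 1, …, 3, update dist[i][j] ← min(dist[i][j], dist[i][k] + dist[k][j]). The final matrix gives, for each (i, j), the minimum total weight of any directed path from i to j (possibly empty when i = j).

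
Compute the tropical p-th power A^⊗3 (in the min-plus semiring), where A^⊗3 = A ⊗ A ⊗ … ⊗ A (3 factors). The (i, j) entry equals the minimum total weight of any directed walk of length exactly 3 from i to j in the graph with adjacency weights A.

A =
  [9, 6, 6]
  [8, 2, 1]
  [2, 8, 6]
A^⊗3 =
  [9, 10, 9]
  [5, 6, 5]
  [10, 10, 9]

Each entry (A^⊗3)_ij equals the minimum over all length-3 walks i = v_0 → v_1 → … → v_3 = j of Σ_t A[v_t][v_{t+1}]. For example, for (i, j) = (0, 2) we minimise over 9 possible intermediate vertex sequences; the minimum is 9, attained along the walk 0 → 1 → 1 → 2.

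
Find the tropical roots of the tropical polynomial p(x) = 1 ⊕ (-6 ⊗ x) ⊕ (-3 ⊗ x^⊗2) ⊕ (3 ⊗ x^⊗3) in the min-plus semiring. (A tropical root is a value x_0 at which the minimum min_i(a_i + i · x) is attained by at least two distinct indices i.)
Roots: {-6, -3, 7}

Each tropical root is a break point of the lower envelope of the lines y = a_i + i · x (there are 4 lines, with slopes 0, 1, ..., 3). Only the lines that attain the minimum somewhere contribute to roots; other lines are dominated. Here the surviving (envelope) indices are i = 3, i = 2, i = 1, i = 0.
Intersections between consecutive envelope lines give the roots: for adjacent envelope indices i < j the intersection is x = (a_i − a_j) / (j − i). Reading off the sorted break points: {-6, -3, 7}.
Verification: at each break x_0, at least two indices attain the minimum of min_i(a_i + i · x_0).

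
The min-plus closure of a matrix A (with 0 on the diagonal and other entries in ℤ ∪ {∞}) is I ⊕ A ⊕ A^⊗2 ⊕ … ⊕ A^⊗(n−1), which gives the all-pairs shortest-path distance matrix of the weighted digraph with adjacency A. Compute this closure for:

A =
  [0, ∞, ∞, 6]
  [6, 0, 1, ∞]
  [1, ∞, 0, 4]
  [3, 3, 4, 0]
Closure =
  [0, 9, 10, 6]
  [2, 0, 1, 5]
  [1, 7, 0, 4]
  [3, 3, 4, 0]

This is the Floyd-Warshall all-pairs shortest-path computation. For each intermediate vertex k = 0, 1, …, 3, update dist[i][j] ← min(dist[i][j], dist[i][k] + dist[k][j]). The final matrix gives, for each (i, j), the minimum total weight of any directed path from i to j (possibly empty when i = j).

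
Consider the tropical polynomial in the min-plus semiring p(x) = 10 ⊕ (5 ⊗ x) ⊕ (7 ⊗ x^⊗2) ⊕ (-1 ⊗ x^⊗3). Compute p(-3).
p(-3) = -10

A tropical monomial a ⊗ x^⊗i evaluates to a + i · x. Evaluating each term at x = -3:
  Term 0 contributes 10 + 0 · -3 = 10
  Term 1 contributes 5 + 1 · -3 = 2
  Term 2 contributes 7 + 2 · -3 = 1
  Term 3 contributes -1 + 3 · -3 = -10
p(-3) = ⊕ of these = min[10, 2, 1, -10] = -10.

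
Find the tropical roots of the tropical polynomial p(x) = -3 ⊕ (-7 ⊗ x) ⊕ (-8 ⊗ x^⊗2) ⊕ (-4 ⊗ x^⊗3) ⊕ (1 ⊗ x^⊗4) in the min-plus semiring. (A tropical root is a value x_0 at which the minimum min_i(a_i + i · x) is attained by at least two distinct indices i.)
Roots: {-5, -4, 1, 4}

Each tropical root is a break point of the lower envelope of the lines y = a_i + i · x (there are 5 lines, with slopes 0, 1, ..., 4). Only the lines that attain the minimum somewhere contribute to roots; other lines are dominated. Here the surviving (envelope) indices are i = 4, i = 3, i = 2, i = 1, i = 0.
Intersections between consecutive envelope lines give the roots: for adjacent envelope indices i < j the intersection is x = (a_i − a_j) / (j − i). Reading off the sorted break points: {-5, -4, 1, 4}.
Verification: at each break x_0, at least two indices attain the minimum of min_i(a_i + i · x_0).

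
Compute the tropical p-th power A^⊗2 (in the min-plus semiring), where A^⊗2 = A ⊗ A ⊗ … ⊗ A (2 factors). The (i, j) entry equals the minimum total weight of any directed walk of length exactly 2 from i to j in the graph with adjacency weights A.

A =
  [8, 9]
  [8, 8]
A^⊗2 =
  [16, 17]
  [16, 16]

Each entry (A^⊗2)_ij equals the minimum over all length-2 walks i = v_0 → v_1 → … → v_2 = j of Σ_t A[v_t][v_{t+1}]. For example, for (i, j) = (0, 1) we minimise over 2 possible intermediate vertex sequences; the minimum is 17, attained along the walk 0 → 0 → 1.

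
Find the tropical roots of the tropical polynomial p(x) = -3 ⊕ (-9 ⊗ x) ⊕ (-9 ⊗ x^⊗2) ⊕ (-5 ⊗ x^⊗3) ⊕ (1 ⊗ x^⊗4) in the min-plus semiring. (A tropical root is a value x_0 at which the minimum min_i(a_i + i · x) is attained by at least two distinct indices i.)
Roots: {-6, -4, 0, 6}

Each tropical root is a break point of the lower envelope of the lines y = a_i + i · x (there are 5 lines, with slopes 0, 1, ..., 4). Only the lines that attain the minimum somewhere contribute to roots; other lines are dominated. Here the surviving (envelope) indices are i = 4, i = 3, i = 2, i = 1, i = 0.
Intersections between consecutive envelope lines give the roots: for adjacent envelope indices i < j the intersection is x = (a_i − a_j) / (j − i). Reading off the sorted break points: {-6, -4, 0, 6}.
Verification: at each break x_0, at least two indices attain the minimum of min_i(a_i + i · x_0).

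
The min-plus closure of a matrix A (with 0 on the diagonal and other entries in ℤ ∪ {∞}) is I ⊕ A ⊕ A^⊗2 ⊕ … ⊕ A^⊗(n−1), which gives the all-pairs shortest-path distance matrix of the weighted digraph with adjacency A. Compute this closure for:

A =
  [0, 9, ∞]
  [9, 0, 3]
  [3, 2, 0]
Closure =
  [0, 9, 12]
  [6, 0, 3]
  [3, 2, 0]

This is the Floyd-Warshall all-pairs shortest-path computation. For each intermediate vertex k = 0, 1, …, 2, update dist[i][j] ← min(dist[i][j], dist[i][k] + dist[k][j]). The final matrix gives, for each (i, j), the minimum total weight of any directed path from i to j (possibly empty when i = j).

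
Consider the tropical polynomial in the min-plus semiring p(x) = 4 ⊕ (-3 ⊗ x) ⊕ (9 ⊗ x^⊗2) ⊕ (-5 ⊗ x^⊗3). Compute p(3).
p(3) = 0

A tropical monomial a ⊗ x^⊗i evaluates to a + i · x. Evaluating each term at x = 3:
  Term 0 contributes 4 + 0 · 3 = 4
  Term 1 contributes -3 + 1 · 3 = 0
  Term 2 contributes 9 + 2 · 3 = 15
  Term 3 contributes -5 + 3 · 3 = 4
p(3) = ⊕ of these = min[4, 0, 15, 4] = 0.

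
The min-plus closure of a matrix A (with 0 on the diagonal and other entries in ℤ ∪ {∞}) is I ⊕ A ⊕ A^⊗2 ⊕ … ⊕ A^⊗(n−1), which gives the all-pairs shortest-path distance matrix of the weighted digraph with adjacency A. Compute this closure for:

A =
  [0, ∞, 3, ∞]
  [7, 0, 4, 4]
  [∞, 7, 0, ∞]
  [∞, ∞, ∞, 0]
Closure =
  [0, 10, 3, 14]
  [7, 0, 4, 4]
  [14, 7, 0, 11]
  [∞, ∞, ∞, 0]

This is the Floyd-Warshall all-pairs shortest-path computation. For each intermediate vertex k = 0, 1, …, 3, update dist[i][j] ← min(dist[i][j], dist[i][k] + dist[k][j]). The final matrix gives, for each (i, j), the minimum total weight of any directed path from i to j (possibly empty when i = j).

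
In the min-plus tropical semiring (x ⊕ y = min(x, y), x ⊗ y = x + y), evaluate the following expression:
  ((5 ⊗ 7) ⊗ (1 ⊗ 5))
((5 ⊗ 7) ⊗ (1 ⊗ 5)) = 18

Expand innermost to outermost. Recall ⊕ takes the minimum of its arguments and ⊗ takes their sum. Working out the expression ((5 ⊗ 7) ⊗ (1 ⊗ 5)) gives 18.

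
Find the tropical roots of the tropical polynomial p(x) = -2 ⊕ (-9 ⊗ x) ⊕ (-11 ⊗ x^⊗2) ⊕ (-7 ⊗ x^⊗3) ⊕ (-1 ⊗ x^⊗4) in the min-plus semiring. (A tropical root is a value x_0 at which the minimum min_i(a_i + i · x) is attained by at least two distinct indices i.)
Roots: {-6, -4, 2, 7}

Each tropical root is a break point of the lower envelope of the lines y = a_i + i · x (there are 5 lines, with slopes 0, 1, ..., 4). Only the lines that attain the minimum somewhere contribute to roots; other lines are dominated. Here the surviving (envelope) indices are i = 4, i = 3, i = 2, i = 1, i = 0.
Intersections between consecutive envelope lines give the roots: for adjacent envelope indices i < j the intersection is x = (a_i − a_j) / (j − i). Reading off the sorted break points: {-6, -4, 2, 7}.
Verification: at each break x_0, at least two indices attain the minimum of min_i(a_i + i · x_0).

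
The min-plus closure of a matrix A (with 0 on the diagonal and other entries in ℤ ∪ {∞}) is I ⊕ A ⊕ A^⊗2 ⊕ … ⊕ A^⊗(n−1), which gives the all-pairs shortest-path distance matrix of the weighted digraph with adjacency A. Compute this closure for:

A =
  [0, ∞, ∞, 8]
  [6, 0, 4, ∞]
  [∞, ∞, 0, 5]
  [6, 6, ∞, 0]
Closure =
  [0, 14, 18, 8]
  [6, 0, 4, 9]
  [11, 11, 0, 5]
  [6, 6, 10, 0]

This is the Floyd-Warshall all-pairs shortest-path computation. For each intermediate vertex k = 0, 1, …, 3, update dist[i][j] ← min(dist[i][j], dist[i][k] + dist[k][j]). The final matrix gives, for each (i, j), the minimum total weight of any directed path from i to j (possibly empty when i = j).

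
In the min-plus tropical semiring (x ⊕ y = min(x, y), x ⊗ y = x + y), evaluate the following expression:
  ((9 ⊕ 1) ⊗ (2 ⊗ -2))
((9 ⊕ 1) ⊗ (2 ⊗ -2)) = 1

Expand innermost to outermost. Recall ⊕ takes the minimum of its arguments and ⊗ takes their sum. Working out the expression ((9 ⊕ 1) ⊗ (2 ⊗ -2)) gives 1.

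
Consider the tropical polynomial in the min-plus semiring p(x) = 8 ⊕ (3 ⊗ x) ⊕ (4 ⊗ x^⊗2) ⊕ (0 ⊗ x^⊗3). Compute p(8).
p(8) = 8

A tropical monomial a ⊗ x^⊗i evaluates to a + i · x. Evaluating each term at x = 8:
  Term 0 contributes 8 + 0 · 8 = 8
  Term 1 contributes 3 + 1 · 8 = 11
  Term 2 contributes 4 + 2 · 8 = 20
  Term 3 contributes 0 + 3 · 8 = 24
p(8) = ⊕ of these = min[8, 11, 20, 24] = 8.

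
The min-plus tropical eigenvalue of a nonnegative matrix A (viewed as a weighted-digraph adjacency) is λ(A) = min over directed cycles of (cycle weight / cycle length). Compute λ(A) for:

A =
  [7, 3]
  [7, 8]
λ(A) = 5

Enumerate directed cycles and compute their means (weight / length). Sample:
  cycle 0 → 0: weight = 7, length = 1, mean = 7/1 ≈ 7.000
  cycle 1 → 1: weight = 8, length = 1, mean = 8/1 ≈ 8.000
  cycle 0 → 1 → 0: weight = 10, length = 2, mean = 10/2 ≈ 5.000
  cycle 1 → 0 → 1: weight = 10, length = 2, mean = 10/2 ≈ 5.000
Minimum mean = 5.000, attained e.g. along the cycle 0 → 1 → 0 with weight 10 and length 2. So λ(A) = 10/2 = 5.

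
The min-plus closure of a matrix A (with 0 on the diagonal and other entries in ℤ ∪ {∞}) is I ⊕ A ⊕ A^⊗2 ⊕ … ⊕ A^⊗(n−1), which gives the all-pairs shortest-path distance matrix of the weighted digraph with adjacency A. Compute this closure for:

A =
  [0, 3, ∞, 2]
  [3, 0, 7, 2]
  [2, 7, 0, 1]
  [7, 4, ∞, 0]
Closure =
  [0, 3, 10, 2]
  [3, 0, 7, 2]
  [2, 5, 0, 1]
  [7, 4, 11, 0]

This is the Floyd-Warshall all-pairs shortest-path computation. For each intermediate vertex k = 0, 1, …, 3, update dist[i][j] ← min(dist[i][j], dist[i][k] + dist[k][j]). The final matrix gives, for each (i, j), the minimum total weight of any directed path from i to j (possibly empty when i = j).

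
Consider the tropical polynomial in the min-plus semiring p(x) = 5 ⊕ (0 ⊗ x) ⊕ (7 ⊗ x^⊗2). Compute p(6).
p(6) = 5

A tropical monomial a ⊗ x^⊗i evaluates to a + i · x. Evaluating each term at x = 6:
  Term 0 contributes 5 + 0 · 6 = 5
  Term 1 contributes 0 + 1 · 6 = 6
  Term 2 contributes 7 + 2 · 6 = 19
p(6) = ⊕ of these = min[5, 6, 19] = 5.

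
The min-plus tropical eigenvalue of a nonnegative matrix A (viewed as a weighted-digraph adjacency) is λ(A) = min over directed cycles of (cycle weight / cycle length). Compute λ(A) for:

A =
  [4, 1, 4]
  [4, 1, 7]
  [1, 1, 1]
λ(A) = 1

Enumerate directed cycles and compute their means (weight / length). Sample:
  cycle 0 → 0: weight = 4, length = 1, mean = 4/1 ≈ 4.000
  cycle 1 → 1: weight = 1, length = 1, mean = 1/1 ≈ 1.000
  cycle 2 → 2: weight = 1, length = 1, mean = 1/1 ≈ 1.000
  cycle 0 → 1 → 0: weight = 5, length = 2, mean = 5/2 ≈ 2.500
  cycle 0 → 2 → 0: weight = 5, length = 2, mean = 5/2 ≈ 2.500
  cycle 1 → 0 → 1: weight = 5, length = 2, mean = 5/2 ≈ 2.500
Minimum mean = 1.000, attained e.g. along the cycle 1 → 1 with weight 1 and length 1. So λ(A) = 1/1 = 1.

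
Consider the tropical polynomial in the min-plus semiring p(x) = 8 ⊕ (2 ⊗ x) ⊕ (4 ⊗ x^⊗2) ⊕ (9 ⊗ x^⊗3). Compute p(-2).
p(-2) = 0

A tropical monomial a ⊗ x^⊗i evaluates to a + i · x. Evaluating each term at x = -2:
  Term 0 contributes 8 + 0 · -2 = 8
  Term 1 contributes 2 + 1 · -2 = 0
  Term 2 contributes 4 + 2 · -2 = 0
  Term 3 contributes 9 + 3 · -2 = 3
p(-2) = ⊕ of these = min[8, 0, 0, 3] = 0.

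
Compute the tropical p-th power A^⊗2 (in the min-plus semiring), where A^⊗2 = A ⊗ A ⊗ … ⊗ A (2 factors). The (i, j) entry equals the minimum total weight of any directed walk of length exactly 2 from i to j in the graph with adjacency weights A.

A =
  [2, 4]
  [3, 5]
A^⊗2 =
  [4, 6]
  [5, 7]

Each entry (A^⊗2)_ij equals the minimum over all length-2 walks i = v_0 → v_1 → … → v_2 = j of Σ_t A[v_t][v_{t+1}]. For example, for (i, j) = (0, 1) we minimise over 2 possible intermediate vertex sequences; the minimum is 6, attained along the walk 0 → 0 → 1.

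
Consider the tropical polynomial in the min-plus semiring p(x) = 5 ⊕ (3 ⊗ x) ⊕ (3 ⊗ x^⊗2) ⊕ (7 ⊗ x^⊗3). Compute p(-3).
p(-3) = -3

A tropical monomial a ⊗ x^⊗i evaluates to a + i · x. Evaluating each term at x = -3:
  Term 0 contributes 5 + 0 · -3 = 5
  Term 1 contributes 3 + 1 · -3 = 0
  Term 2 contributes 3 + 2 · -3 = -3
  Term 3 contributes 7 + 3 · -3 = -2
p(-3) = ⊕ of these = min[5, 0, -3, -2] = -3.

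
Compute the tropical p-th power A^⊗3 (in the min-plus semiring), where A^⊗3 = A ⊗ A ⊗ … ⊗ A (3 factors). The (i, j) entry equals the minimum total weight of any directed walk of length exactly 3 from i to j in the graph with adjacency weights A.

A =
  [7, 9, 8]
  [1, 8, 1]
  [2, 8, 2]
A^⊗3 =
  [12, 18, 12]
  [5, 11, 5]
  [6, 12, 6]

Each entry (A^⊗3)_ij equals the minimum over all length-3 walks i = v_0 → v_1 → … → v_3 = j of Σ_t A[v_t][v_{t+1}]. For example, for (i, j) = (0, 2) we minimise over 9 possible intermediate vertex sequences; the minimum is 12, attained along the walk 0 → 1 → 2 → 2.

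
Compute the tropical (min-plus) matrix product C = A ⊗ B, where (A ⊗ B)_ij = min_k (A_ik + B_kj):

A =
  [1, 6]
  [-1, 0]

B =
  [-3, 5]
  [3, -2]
A ⊗ B =
  [-2, 4]
  [-4, -2]

Apply the min-plus product entry-by-entry:
  C[0][0] = min over k of (A[0][0] + B[0][0] = 1 + -3 = -2, A[0][1] + B[1][0] = 6 + 3 = 9) = -2 (attained at k = 0)
  C[0][1] = min over k of (A[0][0] + B[0][1] = 1 + 5 = 6, A[0][1] + B[1][1] = 6 + -2 = 4) = 4 (attained at k = 1)
  C[1][0] = min over k of (A[1][0] + B[0][0] = -1 + -3 = -4, A[1][1] + B[1][0] = 0 + 3 = 3) = -4 (attained at k = 0)
  C[1][1] = min over k of (A[1][0] + B[0][1] = -1 + 5 = 4, A[1][1] + B[1][1] = 0 + -2 = -2) = -2 (attained at k = 1)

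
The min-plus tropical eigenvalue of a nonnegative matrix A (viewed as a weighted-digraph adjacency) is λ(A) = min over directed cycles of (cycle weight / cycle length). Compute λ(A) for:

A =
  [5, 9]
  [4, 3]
λ(A) = 3

Enumerate directed cycles and compute their means (weight / length). Sample:
  cycle 0 → 0: weight = 5, length = 1, mean = 5/1 ≈ 5.000
  cycle 1 → 1: weight = 3, length = 1, mean = 3/1 ≈ 3.000
  cycle 0 → 1 → 0: weight = 13, length = 2, mean = 13/2 ≈ 6.500
  cycle 1 → 0 → 1: weight = 13, length = 2, mean = 13/2 ≈ 6.500
Minimum mean = 3.000, attained e.g. along the cycle 1 → 1 with weight 3 and length 1. So λ(A) = 3/1 = 3.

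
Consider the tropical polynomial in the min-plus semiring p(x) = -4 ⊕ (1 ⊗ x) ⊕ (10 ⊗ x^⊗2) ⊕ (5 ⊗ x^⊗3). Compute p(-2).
p(-2) = -4

A tropical monomial a ⊗ x^⊗i evaluates to a + i · x. Evaluating each term at x = -2:
  Term 0 contributes -4 + 0 · -2 = -4
  Term 1 contributes 1 + 1 · -2 = -1
  Term 2 contributes 10 + 2 · -2 = 6
  Term 3 contributes 5 + 3 · -2 = -1
p(-2) = ⊕ of these = min[-4, -1, 6, -1] = -4.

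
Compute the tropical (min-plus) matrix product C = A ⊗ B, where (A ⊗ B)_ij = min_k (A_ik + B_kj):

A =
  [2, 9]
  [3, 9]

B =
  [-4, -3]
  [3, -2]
A ⊗ B =
  [-2, -1]
  [-1, 0]

Apply the min-plus product entry-by-entry:
  C[0][0] = min over k of (A[0][0] + B[0][0] = 2 + -4 = -2, A[0][1] + B[1][0] = 9 + 3 = 12) = -2 (attained at k = 0)
  C[0][1] = min over k of (A[0][0] + B[0][1] = 2 + -3 = -1, A[0][1] + B[1][1] = 9 + -2 = 7) = -1 (attained at k = 0)
  C[1][0] = min over k of (A[1][0] + B[0][0] = 3 + -4 = -1, A[1][1] + B[1][0] = 9 + 3 = 12) = -1 (attained at k = 0)
  C[1][1] = min over k of (A[1][0] + B[0][1] = 3 + -3 = 0, A[1][1] + B[1][1] = 9 + -2 = 7) = 0 (attained at k = 0)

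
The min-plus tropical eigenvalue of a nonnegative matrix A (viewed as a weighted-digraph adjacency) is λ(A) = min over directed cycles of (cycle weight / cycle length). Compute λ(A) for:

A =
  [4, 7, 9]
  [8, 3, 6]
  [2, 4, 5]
λ(A) = 3

Enumerate directed cycles and compute their means (weight / length). Sample:
  cycle 0 → 0: weight = 4, length = 1, mean = 4/1 ≈ 4.000
  cycle 1 → 1: weight = 3, length = 1, mean = 3/1 ≈ 3.000
  cycle 2 → 2: weight = 5, length = 1, mean = 5/1 ≈ 5.000
  cycle 0 → 1 → 0: weight = 15, length = 2, mean = 15/2 ≈ 7.500
  cycle 0 → 2 → 0: weight = 11, length = 2, mean = 11/2 ≈ 5.500
  cycle 1 → 0 → 1: weight = 15, length = 2, mean = 15/2 ≈ 7.500
Minimum mean = 3.000, attained e.g. along the cycle 1 → 1 with weight 3 and length 1. So λ(A) = 3/1 = 3.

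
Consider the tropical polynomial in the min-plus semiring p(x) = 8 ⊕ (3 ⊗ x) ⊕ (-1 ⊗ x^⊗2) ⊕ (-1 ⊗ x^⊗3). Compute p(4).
p(4) = 7

A tropical monomial a ⊗ x^⊗i evaluates to a + i · x. Evaluating each term at x = 4:
  Term 0 contributes 8 + 0 · 4 = 8
  Term 1 contributes 3 + 1 · 4 = 7
  Term 2 contributes -1 + 2 · 4 = 7
  Term 3 contributes -1 + 3 · 4 = 11
p(4) = ⊕ of these = min[8, 7, 7, 11] = 7.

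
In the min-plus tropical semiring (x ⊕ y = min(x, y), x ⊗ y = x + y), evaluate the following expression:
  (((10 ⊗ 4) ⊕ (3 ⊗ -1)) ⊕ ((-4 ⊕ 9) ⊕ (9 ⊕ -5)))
(((10 ⊗ 4) ⊕ (3 ⊗ -1)) ⊕ ((-4 ⊕ 9) ⊕ (9 ⊕ -5))) = -5

Expand innermost to outermost. Recall ⊕ takes the minimum of its arguments and ⊗ takes their sum. Working out the expression (((10 ⊗ 4) ⊕ (3 ⊗ -1)) ⊕ ((-4 ⊕ 9) ⊕ (9 ⊕ -5))) gives -5.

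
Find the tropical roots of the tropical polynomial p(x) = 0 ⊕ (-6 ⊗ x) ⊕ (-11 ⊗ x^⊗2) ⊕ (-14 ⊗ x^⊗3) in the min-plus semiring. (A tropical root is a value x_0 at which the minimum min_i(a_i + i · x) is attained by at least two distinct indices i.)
Roots: {3, 5, 6}

Each tropical root is a break point of the lower envelope of the lines y = a_i + i · x (there are 4 lines, with slopes 0, 1, ..., 3). Only the lines that attain the minimum somewhere contribute to roots; other lines are dominated. Here the surviving (envelope) indices are i = 3, i = 2, i = 1, i = 0.
Intersections between consecutive envelope lines give the roots: for adjacent envelope indices i < j the intersection is x = (a_i − a_j) / (j − i). Reading off the sorted break points: {3, 5, 6}.
Verification: at each break x_0, at least two indices attain the minimum of min_i(a_i + i · x_0).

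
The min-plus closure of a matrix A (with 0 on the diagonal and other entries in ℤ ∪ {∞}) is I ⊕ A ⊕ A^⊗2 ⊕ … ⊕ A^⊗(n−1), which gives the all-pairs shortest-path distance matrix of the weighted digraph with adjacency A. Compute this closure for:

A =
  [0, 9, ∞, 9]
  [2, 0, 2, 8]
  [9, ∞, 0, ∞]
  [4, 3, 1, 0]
Closure =
  [0, 9, 10, 9]
  [2, 0, 2, 8]
  [9, 18, 0, 18]
  [4, 3, 1, 0]

This is the Floyd-Warshall all-pairs shortest-path computation. For each intermediate vertex k = 0, 1, …, 3, update dist[i][j] ← min(dist[i][j], dist[i][k] + dist[k][j]). The final matrix gives, for each (i, j), the minimum total weight of any directed path from i to j (possibly empty when i = j).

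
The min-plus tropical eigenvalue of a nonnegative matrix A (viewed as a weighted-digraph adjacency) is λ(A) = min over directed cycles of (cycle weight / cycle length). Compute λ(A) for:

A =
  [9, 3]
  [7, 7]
λ(A) = 5

Enumerate directed cycles and compute their means (weight / length). Sample:
  cycle 0 → 0: weight = 9, length = 1, mean = 9/1 ≈ 9.000
  cycle 1 → 1: weight = 7, length = 1, mean = 7/1 ≈ 7.000
  cycle 0 → 1 → 0: weight = 10, length = 2, mean = 10/2 ≈ 5.000
  cycle 1 → 0 → 1: weight = 10, length = 2, mean = 10/2 ≈ 5.000
Minimum mean = 5.000, attained e.g. along the cycle 0 → 1 → 0 with weight 10 and length 2. So λ(A) = 10/2 = 5.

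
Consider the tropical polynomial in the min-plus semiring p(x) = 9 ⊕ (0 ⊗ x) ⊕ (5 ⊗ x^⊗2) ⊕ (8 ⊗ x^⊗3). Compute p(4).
p(4) = 4

A tropical monomial a ⊗ x^⊗i evaluates to a + i · x. Evaluating each term at x = 4:
  Term 0 contributes 9 + 0 · 4 = 9
  Term 1 contributes 0 + 1 · 4 = 4
  Term 2 contributes 5 + 2 · 4 = 13
  Term 3 contributes 8 + 3 · 4 = 20
p(4) = ⊕ of these = min[9, 4, 13, 20] = 4.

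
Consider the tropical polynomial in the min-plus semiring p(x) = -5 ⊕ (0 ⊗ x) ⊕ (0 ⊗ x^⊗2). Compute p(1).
p(1) = -5

A tropical monomial a ⊗ x^⊗i evaluates to a + i · x. Evaluating each term at x = 1:
  Term 0 contributes -5 + 0 · 1 = -5
  Term 1 contributes 0 + 1 · 1 = 1
  Term 2 contributes 0 + 2 · 1 = 2
p(1) = ⊕ of these = min[-5, 1, 2] = -5.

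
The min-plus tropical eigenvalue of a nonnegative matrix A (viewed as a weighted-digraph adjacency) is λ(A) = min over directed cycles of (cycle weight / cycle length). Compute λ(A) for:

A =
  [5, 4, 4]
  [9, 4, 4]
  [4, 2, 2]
λ(A) = 2

Enumerate directed cycles and compute their means (weight / length). Sample:
  cycle 0 → 0: weight = 5, length = 1, mean = 5/1 ≈ 5.000
  cycle 1 → 1: weight = 4, length = 1, mean = 4/1 ≈ 4.000
  cycle 2 → 2: weight = 2, length = 1, mean = 2/1 ≈ 2.000
  cycle 0 → 1 → 0: weight = 13, length = 2, mean = 13/2 ≈ 6.500
  cycle 0 → 2 → 0: weight = 8, length = 2, mean = 8/2 ≈ 4.000
  cycle 1 → 0 → 1: weight = 13, length = 2, mean = 13/2 ≈ 6.500
Minimum mean = 2.000, attained e.g. along the cycle 2 → 2 with weight 2 and length 1. So λ(A) = 2/1 = 2.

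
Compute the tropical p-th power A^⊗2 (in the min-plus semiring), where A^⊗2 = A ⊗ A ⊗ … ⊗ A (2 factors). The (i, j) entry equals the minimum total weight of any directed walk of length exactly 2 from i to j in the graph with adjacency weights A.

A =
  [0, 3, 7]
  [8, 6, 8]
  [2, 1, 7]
A^⊗2 =
  [0, 3, 7]
  [8, 9, 14]
  [2, 5, 9]

Each entry (A^⊗2)_ij equals the minimum over all length-2 walks i = v_0 → v_1 → … → v_2 = j of Σ_t A[v_t][v_{t+1}]. For example, for (i, j) = (0, 2) we minimise over 3 possible intermediate vertex sequences; the minimum is 7, attained along the walk 0 → 0 → 2.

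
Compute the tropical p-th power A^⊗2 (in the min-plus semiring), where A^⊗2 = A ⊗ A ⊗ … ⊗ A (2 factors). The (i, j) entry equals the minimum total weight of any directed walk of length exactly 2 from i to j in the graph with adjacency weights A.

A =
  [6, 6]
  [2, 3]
A^⊗2 =
  [8, 9]
  [5, 6]

Each entry (A^⊗2)_ij equals the minimum over all length-2 walks i = v_0 → v_1 → … → v_2 = j of Σ_t A[v_t][v_{t+1}]. For example, for (i, j) = (0, 1) we minimise over 2 possible intermediate vertex sequences; the minimum is 9, attained along the walk 0 → 1 → 1.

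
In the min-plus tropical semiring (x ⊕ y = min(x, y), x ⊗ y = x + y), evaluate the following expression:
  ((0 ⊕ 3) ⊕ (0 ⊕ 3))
((0 ⊕ 3) ⊕ (0 ⊕ 3)) = 0

Expand innermost to outermost. Recall ⊕ takes the minimum of its arguments and ⊗ takes their sum. Working out the expression ((0 ⊕ 3) ⊕ (0 ⊕ 3)) gives 0.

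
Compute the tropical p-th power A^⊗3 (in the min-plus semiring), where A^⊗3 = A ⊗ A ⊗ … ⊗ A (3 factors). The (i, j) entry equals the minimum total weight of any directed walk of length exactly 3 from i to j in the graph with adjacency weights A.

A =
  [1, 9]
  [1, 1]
A^⊗3 =
  [3, 11]
  [3, 3]

Each entry (A^⊗3)_ij equals the minimum over all length-3 walks i = v_0 → v_1 → … → v_3 = j of Σ_t A[v_t][v_{t+1}]. For example, for (i, j) = (0, 1) we minimise over 4 possible intermediate vertex sequences; the minimum is 11, attained along the walk 0 → 0 → 0 → 1.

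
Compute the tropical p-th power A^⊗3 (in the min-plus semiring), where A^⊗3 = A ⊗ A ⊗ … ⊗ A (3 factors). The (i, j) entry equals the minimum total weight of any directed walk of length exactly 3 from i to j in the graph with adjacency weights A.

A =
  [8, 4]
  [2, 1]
A^⊗3 =
  [7, 6]
  [4, 3]

Each entry (A^⊗3)_ij equals the minimum over all length-3 walks i = v_0 → v_1 → … → v_3 = j of Σ_t A[v_t][v_{t+1}]. For example, for (i, j) = (0, 1) we minimise over 4 possible intermediate vertex sequences; the minimum is 6, attained along the walk 0 → 1 → 1 → 1.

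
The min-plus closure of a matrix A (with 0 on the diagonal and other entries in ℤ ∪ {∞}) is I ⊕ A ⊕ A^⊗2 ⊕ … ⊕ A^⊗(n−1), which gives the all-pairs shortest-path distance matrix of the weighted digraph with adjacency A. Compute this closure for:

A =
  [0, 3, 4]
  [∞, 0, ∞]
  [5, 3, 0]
Closure =
  [0, 3, 4]
  [∞, 0, ∞]
  [5, 3, 0]

This is the Floyd-Warshall all-pairs shortest-path computation. For each intermediate vertex k = 0, 1, …, 2, update dist[i][j] ← min(dist[i][j], dist[i][k] + dist[k][j]). The final matrix gives, for each (i, j), the minimum total weight of any directed path from i to j (possibly empty when i = j).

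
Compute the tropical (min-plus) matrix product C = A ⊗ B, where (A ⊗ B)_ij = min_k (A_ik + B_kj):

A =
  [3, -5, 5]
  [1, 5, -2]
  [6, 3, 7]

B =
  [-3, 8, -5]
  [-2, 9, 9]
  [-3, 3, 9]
A ⊗ B =
  [-7, 4, -2]
  [-5, 1, -4]
  [1, 10, 1]

Apply the min-plus product entry-by-entry:
  C[0][0] = min over k of (A[0][0] + B[0][0] = 3 + -3 = 0, A[0][1] + B[1][0] = -5 + -2 = -7, A[0][2] + B[2][0] = 5 + -3 = 2) = -7 (attained at k = 1)
  C[0][1] = min over k of (A[0][0] + B[0][1] = 3 + 8 = 11, A[0][1] + B[1][1] = -5 + 9 = 4, A[0][2] + B[2][1] = 5 + 3 = 8) = 4 (attained at k = 1)
  C[0][2] = min over k of (A[0][0] + B[0][2] = 3 + -5 = -2, A[0][1] + B[1][2] = -5 + 9 = 4, A[0][2] + B[2][2] = 5 + 9 = 14) = -2 (attained at k = 0)
  C[1][0] = min over k of (A[1][0] + B[0][0] = 1 + -3 = -2, A[1][1] + B[1][0] = 5 + -2 = 3, A[1][2] + B[2][0] = -2 + -3 = -5) = -5 (attained at k = 2)
  C[1][1] = min over k of (A[1][0] + B[0][1] = 1 + 8 = 9, A[1][1] + B[1][1] = 5 + 9 = 14, A[1][2] + B[2][1] = -2 + 3 = 1) = 1 (attained at k = 2)
  C[1][2] = min over k of (A[1][0] + B[0][2] = 1 + -5 = -4, A[1][1] + B[1][2] = 5 + 9 = 14, A[1][2] + B[2][2] = -2 + 9 = 7) = -4 (attained at k = 0)
  C[2][0] = min over k of (A[2][0] + B[0][0] = 6 + -3 = 3, A[2][1] + B[1][0] = 3 + -2 = 1, A[2][2] + B[2][0] = 7 + -3 = 4) = 1 (attained at k = 1)
  C[2][1] = min over k of (A[2][0] + B[0][1] = 6 + 8 = 14, A[2][1] + B[1][1] = 3 + 9 = 12, A[2][2] + B[2][1] = 7 + 3 = 10) = 10 (attained at k = 2)
  C[2][2] = min over k of (A[2][0] + B[0][2] = 6 + -5 = 1, A[2][1] + B[1][2] = 3 + 9 = 12, A[2][2] + B[2][2] = 7 + 9 = 16) = 1 (attained at k = 0)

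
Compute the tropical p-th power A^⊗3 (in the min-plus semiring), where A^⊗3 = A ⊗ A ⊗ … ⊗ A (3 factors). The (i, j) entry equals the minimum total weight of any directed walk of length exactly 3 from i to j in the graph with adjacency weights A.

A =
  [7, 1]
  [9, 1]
A^⊗3 =
  [11, 3]
  [11, 3]

Each entry (A^⊗3)_ij equals the minimum over all length-3 walks i = v_0 → v_1 → … → v_3 = j of Σ_t A[v_t][v_{t+1}]. For example, for (i, j) = (0, 1) we minimise over 4 possible intermediate vertex sequences; the minimum is 3, attained along the walk 0 → 1 → 1 → 1.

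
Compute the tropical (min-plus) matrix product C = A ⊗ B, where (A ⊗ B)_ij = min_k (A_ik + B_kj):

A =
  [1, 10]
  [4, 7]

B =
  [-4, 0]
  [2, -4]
A ⊗ B =
  [-3, 1]
  [0, 3]

Apply the min-plus product entry-by-entry:
  C[0][0] = min over k of (A[0][0] + B[0][0] = 1 + -4 = -3, A[0][1] + B[1][0] = 10 + 2 = 12) = -3 (attained at k = 0)
  C[0][1] = min over k of (A[0][0] + B[0][1] = 1 + 0 = 1, A[0][1] + B[1][1] = 10 + -4 = 6) = 1 (attained at k = 0)
  C[1][0] = min over k of (A[1][0] + B[0][0] = 4 + -4 = 0, A[1][1] + B[1][0] = 7 + 2 = 9) = 0 (attained at k = 0)
  C[1][1] = min over k of (A[1][0] + B[0][1] = 4 + 0 = 4, A[1][1] + B[1][1] = 7 + -4 = 3) = 3 (attained at k = 1)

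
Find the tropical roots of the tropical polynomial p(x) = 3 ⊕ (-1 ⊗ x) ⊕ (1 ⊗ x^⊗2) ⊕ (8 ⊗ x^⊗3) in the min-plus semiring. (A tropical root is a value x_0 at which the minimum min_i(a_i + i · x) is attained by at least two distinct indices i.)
Roots: {-7, -2, 4}

Each tropical root is a break point of the lower envelope of the lines y = a_i + i · x (there are 4 lines, with slopes 0, 1, ..., 3). Only the lines that attain the minimum somewhere contribute to roots; other lines are dominated. Here the surviving (envelope) indices are i = 3, i = 2, i = 1, i = 0.
Intersections between consecutive envelope lines give the roots: for adjacent envelope indices i < j the intersection is x = (a_i − a_j) / (j − i). Reading off the sorted break points: {-7, -2, 4}.
Verification: at each break x_0, at least two indices attain the minimum of min_i(a_i + i · x_0).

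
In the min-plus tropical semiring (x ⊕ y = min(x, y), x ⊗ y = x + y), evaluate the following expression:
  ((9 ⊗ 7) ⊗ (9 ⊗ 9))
((9 ⊗ 7) ⊗ (9 ⊗ 9)) = 34

Expand innermost to outermost. Recall ⊕ takes the minimum of its arguments and ⊗ takes their sum. Working out the expression ((9 ⊗ 7) ⊗ (9 ⊗ 9)) gives 34.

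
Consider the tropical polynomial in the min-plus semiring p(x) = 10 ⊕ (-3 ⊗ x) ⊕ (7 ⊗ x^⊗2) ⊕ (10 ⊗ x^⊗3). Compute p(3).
p(3) = 0

A tropical monomial a ⊗ x^⊗i evaluates to a + i · x. Evaluating each term at x = 3:
  Term 0 contributes 10 + 0 · 3 = 10
  Term 1 contributes -3 + 1 · 3 = 0
  Term 2 contributes 7 + 2 · 3 = 13
  Term 3 contributes 10 + 3 · 3 = 19
p(3) = ⊕ of these = min[10, 0, 13, 19] = 0.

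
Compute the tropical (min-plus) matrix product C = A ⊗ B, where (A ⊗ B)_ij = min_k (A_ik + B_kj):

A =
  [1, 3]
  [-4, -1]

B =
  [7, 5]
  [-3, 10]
A ⊗ B =
  [0, 6]
  [-4, 1]

Apply the min-plus product entry-by-entry:
  C[0][0] = min over k of (A[0][0] + B[0][0] = 1 + 7 = 8, A[0][1] + B[1][0] = 3 + -3 = 0) = 0 (attained at k = 1)
  C[0][1] = min over k of (A[0][0] + B[0][1] = 1 + 5 = 6, A[0][1] + B[1][1] = 3 + 10 = 13) = 6 (attained at k = 0)
  C[1][0] = min over k of (A[1][0] + B[0][0] = -4 + 7 = 3, A[1][1] + B[1][0] = -1 + -3 = -4) = -4 (attained at k = 1)
  C[1][1] = min over k of (A[1][0] + B[0][1] = -4 + 5 = 1, A[1][1] + B[1][1] = -1 + 10 = 9) = 1 (attained at k = 0)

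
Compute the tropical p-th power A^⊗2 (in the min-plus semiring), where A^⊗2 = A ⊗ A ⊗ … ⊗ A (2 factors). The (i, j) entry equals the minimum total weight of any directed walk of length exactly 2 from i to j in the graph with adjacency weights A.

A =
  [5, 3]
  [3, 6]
A^⊗2 =
  [6, 8]
  [8, 6]

Each entry (A^⊗2)_ij equals the minimum over all length-2 walks i = v_0 → v_1 → … → v_2 = j of Σ_t A[v_t][v_{t+1}]. For example, for (i, j) = (0, 1) we minimise over 2 possible intermediate vertex sequences; the minimum is 8, attained along the walk 0 → 0 → 1.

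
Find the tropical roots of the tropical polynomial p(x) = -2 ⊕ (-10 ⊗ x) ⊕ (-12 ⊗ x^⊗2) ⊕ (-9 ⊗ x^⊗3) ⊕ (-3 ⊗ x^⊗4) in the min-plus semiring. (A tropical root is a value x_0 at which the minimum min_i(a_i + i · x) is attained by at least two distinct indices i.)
Roots: {-6, -3, 2, 8}

Each tropical root is a break point of the lower envelope of the lines y = a_i + i · x (there are 5 lines, with slopes 0, 1, ..., 4). Only the lines that attain the minimum somewhere contribute to roots; other lines are dominated. Here the surviving (envelope) indices are i = 4, i = 3, i = 2, i = 1, i = 0.
Intersections between consecutive envelope lines give the roots: for adjacent envelope indices i < j the intersection is x = (a_i − a_j) / (j − i). Reading off the sorted break points: {-6, -3, 2, 8}.
Verification: at each break x_0, at least two indices attain the minimum of min_i(a_i + i · x_0).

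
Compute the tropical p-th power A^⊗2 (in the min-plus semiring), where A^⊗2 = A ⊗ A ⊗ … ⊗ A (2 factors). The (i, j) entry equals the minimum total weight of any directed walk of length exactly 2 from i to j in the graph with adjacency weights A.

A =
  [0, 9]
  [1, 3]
A^⊗2 =
  [0, 9]
  [1, 6]

Each entry (A^⊗2)_ij equals the minimum over all length-2 walks i = v_0 → v_1 → … → v_2 = j of Σ_t A[v_t][v_{t+1}]. For example, for (i, j) = (0, 1) we minimise over 2 possible intermediate vertex sequences; the minimum is 9, attained along the walk 0 → 0 → 1.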